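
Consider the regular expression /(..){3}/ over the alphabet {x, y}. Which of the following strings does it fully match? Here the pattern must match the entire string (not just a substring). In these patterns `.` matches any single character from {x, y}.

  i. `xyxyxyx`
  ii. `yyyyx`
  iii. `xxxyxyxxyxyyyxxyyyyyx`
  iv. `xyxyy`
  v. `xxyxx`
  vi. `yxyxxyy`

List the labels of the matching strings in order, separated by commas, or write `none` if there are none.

i → no match
ii → no match
iii → no match
iv → no match
v → no match
vi → no match

none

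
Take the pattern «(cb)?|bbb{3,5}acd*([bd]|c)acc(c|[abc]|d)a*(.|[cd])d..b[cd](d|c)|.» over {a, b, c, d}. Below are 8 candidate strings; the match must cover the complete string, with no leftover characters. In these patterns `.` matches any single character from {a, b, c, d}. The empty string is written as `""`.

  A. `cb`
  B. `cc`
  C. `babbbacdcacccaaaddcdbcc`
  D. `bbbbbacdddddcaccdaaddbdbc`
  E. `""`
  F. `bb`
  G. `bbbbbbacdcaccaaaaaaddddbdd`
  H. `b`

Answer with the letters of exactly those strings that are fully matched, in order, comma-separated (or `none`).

A → match
B → no match
C → no match
D → no match
E → match
F → no match
G → match
H → match

A, E, G, H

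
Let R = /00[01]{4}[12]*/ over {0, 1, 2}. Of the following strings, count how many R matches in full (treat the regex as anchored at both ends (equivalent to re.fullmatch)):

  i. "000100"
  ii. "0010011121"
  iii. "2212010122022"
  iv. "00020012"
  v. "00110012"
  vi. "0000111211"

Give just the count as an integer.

i. "000100" → match
ii. "0010011121" → match
iii → no match — must start with "00"
iv. "00020012" → no match
v. "00110012" → match
vi. "0000111211" → match
Total matched: 4

4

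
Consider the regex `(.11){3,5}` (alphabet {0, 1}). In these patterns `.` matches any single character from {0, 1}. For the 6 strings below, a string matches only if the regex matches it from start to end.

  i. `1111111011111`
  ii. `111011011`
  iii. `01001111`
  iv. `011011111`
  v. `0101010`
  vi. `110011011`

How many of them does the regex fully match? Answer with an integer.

i → no match
ii. `111011011` → match
iii. `01001111` → no match
iv. `011011111` → match
v. `0101010` → no match — must end with `11`
vi. `110011011` → no match
Total matched: 2

2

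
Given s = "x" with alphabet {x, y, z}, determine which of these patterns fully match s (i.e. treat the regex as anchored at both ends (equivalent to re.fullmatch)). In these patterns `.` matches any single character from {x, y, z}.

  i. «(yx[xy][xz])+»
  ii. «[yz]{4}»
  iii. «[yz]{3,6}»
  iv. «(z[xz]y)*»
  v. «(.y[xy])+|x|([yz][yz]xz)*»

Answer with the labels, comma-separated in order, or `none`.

i → no match — must start with "yx"
ii → no match
iii → no match
iv → no match
v → match

v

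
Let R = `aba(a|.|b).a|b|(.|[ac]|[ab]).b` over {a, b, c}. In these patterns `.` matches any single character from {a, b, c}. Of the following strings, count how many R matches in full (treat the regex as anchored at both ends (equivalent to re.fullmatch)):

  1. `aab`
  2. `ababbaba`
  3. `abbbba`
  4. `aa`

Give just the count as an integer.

1. `aab` → match
2. `ababbaba` → no match
3. `abbbba` → no match
4. `aa` → no match
Total matched: 1

1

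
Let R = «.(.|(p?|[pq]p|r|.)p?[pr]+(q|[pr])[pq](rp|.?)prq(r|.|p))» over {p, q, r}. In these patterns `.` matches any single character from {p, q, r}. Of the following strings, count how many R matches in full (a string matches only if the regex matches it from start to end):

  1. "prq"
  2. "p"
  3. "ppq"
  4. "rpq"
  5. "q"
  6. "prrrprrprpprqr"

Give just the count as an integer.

1 → no match
2 → no match
3 → no match
4 → no match
5 → no match
6 → match
Total matched: 1

1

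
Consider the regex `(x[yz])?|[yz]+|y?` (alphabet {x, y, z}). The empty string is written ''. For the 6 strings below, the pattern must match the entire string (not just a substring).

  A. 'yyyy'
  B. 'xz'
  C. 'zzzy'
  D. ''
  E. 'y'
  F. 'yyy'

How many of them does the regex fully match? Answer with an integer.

A → match
B → match
C → match
D → match
E → match
F → match
Total matched: 6

6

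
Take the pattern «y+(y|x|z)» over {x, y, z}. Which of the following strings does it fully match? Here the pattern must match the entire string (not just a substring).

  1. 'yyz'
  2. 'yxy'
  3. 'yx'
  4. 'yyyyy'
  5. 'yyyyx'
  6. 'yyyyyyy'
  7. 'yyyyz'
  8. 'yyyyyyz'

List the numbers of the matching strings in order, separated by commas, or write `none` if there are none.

1, 3, 4, 5, 6, 7, 8

1 → match
2 → no match
3 → match
4 → match
5 → match
6 → match
7 → match
8 → match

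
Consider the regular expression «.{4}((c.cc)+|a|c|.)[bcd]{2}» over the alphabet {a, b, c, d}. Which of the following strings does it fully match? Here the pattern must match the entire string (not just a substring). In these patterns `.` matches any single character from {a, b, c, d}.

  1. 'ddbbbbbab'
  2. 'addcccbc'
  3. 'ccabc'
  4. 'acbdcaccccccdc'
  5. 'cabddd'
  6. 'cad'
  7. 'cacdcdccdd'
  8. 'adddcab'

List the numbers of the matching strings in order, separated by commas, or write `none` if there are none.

1 → no match
2 → no match
3 → no match
4 → match
5 → no match
6 → no match
7 → match
8 → no match

4, 7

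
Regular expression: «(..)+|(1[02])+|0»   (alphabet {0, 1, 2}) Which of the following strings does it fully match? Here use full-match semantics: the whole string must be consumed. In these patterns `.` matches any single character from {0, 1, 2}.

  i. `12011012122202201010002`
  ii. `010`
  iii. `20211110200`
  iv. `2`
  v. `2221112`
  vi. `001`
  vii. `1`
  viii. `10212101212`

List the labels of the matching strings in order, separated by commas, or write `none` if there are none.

i → no match
ii → no match
iii → no match
iv → no match
v → no match
vi → no match
vii → no match
viii → no match

none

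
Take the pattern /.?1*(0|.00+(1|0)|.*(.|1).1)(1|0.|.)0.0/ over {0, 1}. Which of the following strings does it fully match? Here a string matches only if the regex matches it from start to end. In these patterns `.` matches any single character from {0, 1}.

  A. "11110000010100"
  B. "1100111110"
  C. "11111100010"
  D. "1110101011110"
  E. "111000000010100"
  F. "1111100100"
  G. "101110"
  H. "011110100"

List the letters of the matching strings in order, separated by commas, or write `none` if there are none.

C

A → no match
B → no match
C → match
D → no match
E → no match
F → no match
G → no match
H → no match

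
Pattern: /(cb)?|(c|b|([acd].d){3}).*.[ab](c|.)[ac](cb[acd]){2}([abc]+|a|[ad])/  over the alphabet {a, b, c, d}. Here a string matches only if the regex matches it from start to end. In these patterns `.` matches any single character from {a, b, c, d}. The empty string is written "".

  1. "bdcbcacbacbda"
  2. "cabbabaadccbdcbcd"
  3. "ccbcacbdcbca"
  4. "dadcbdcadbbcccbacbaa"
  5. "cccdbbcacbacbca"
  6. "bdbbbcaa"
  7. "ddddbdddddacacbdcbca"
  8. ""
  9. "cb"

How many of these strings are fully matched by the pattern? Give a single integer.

1 → match
2 → match
3 → match
4 → match
5 → match
6 → no match
7 → match
8 → match
9 → match
Total matched: 8

8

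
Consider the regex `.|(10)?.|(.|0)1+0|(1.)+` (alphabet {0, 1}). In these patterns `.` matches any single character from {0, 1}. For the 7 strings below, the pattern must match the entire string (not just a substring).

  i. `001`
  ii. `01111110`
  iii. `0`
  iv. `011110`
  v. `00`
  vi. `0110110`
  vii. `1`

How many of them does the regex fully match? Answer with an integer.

i → no match
ii → match
iii → match
iv → match
v → no match
vi → no match
vii → match
Total matched: 4

4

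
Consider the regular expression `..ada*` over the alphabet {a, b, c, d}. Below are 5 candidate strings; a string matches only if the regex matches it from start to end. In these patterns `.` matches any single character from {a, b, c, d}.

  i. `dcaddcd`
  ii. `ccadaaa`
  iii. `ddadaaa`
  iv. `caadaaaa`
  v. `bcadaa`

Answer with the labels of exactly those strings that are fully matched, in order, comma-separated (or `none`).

i → no match
ii → match
iii → match
iv → match
v → match

ii, iii, iv, v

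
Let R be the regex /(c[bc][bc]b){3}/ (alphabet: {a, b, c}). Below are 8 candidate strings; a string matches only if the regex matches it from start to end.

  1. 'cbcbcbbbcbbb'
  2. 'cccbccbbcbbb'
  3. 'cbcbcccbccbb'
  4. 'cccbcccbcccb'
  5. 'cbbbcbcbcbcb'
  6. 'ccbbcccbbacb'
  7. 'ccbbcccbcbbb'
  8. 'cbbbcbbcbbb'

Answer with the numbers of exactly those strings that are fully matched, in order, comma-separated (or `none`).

1 → match
2 → match
3 → match
4 → match
5 → match
6 → no match
7 → match
8 → no match

1, 2, 3, 4, 5, 7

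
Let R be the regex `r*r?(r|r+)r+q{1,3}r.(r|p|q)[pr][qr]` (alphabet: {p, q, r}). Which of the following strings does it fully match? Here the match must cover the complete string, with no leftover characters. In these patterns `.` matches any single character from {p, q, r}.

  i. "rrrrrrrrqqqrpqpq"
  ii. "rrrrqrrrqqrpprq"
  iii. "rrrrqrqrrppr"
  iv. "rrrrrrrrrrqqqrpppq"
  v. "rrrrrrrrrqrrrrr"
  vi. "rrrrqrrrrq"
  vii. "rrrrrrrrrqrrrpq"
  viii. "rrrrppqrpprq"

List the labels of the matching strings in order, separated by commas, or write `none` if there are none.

i → match
ii → no match
iii. "rrrrqrqrrppr" → no match
iv → match
v → match
vi. "rrrrqrrrrq" → match
vii → match
viii. "rrrrppqrpprq" → no match

i, iv, v, vi, vii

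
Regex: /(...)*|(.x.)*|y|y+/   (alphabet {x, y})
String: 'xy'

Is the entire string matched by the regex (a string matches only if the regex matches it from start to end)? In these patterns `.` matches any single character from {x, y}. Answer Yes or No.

No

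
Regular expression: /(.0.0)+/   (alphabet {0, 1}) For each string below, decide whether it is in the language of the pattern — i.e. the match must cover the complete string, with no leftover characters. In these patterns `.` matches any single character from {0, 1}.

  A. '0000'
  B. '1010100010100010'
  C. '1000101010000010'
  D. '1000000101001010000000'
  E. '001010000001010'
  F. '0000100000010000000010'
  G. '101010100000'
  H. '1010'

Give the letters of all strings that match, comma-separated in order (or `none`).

A → match
B → match
C → match
D → no match
E → no match
F → no match
G → match
H → match

A, B, C, G, H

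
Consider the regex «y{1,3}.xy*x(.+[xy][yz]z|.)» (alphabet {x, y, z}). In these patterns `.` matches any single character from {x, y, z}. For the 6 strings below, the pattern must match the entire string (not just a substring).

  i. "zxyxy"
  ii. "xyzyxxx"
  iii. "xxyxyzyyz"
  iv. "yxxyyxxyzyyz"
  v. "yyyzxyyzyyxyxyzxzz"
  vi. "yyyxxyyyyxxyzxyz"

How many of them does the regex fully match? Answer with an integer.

2

i → no match — must start with "y"
ii → no match — must start with "y"
iii → no match — must start with "y"
iv → match
v → no match
vi → match
Total matched: 2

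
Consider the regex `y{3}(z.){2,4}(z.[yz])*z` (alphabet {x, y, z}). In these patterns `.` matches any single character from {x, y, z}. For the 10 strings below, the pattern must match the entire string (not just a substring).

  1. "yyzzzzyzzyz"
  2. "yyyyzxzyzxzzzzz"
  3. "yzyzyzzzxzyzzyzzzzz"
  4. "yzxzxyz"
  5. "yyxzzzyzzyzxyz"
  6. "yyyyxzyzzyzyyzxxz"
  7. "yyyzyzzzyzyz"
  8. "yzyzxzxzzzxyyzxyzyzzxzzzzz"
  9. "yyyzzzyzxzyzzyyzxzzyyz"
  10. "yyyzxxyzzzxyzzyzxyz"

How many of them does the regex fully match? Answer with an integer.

1. "yyzzzzyzzyz" → no match
2 → no match
3 → no match
4. "yzxzxyz" → no match
5 → no match
6 → no match
7. "yyyzyzzzyzyz" → match
8 → no match
9 → match
10 → no match
Total matched: 2

2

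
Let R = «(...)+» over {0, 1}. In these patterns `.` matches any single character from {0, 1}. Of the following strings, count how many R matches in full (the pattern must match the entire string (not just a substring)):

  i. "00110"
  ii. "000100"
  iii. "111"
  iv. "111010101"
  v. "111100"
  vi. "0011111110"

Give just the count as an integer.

i → no match
ii → match
iii → match
iv → match
v → match
vi → no match
Total matched: 4

4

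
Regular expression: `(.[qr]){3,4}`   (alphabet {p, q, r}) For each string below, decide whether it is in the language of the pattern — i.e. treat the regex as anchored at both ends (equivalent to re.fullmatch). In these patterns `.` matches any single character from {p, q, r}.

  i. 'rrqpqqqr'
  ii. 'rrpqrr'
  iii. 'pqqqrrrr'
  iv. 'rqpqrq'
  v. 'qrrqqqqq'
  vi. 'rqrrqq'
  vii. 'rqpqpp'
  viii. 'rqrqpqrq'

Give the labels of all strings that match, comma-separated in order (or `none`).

i → no match
ii → match
iii → match
iv → match
v → match
vi → match
vii → no match
viii → match

ii, iii, iv, v, vi, viii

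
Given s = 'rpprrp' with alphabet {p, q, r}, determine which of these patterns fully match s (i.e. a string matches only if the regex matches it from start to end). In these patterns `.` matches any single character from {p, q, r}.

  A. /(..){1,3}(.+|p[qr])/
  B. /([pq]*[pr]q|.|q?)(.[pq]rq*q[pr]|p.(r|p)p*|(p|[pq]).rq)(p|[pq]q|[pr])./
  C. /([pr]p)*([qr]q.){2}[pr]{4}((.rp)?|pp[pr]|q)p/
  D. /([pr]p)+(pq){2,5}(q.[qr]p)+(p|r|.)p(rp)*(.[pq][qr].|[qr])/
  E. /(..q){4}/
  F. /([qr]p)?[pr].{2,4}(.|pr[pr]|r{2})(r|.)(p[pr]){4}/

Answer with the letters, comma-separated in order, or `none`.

A → match
B → match
C → no match
D → no match
E → no match — must end with 'q'
F → no match

A, B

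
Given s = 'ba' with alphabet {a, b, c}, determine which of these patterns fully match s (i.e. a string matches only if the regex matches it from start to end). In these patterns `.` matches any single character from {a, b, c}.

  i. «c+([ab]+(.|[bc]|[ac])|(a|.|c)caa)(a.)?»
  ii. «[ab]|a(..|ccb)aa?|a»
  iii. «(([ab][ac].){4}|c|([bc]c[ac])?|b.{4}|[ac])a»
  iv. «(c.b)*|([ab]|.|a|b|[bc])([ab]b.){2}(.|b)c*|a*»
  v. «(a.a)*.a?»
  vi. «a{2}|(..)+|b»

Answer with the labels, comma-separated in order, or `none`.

i → no match — must start with 'c'
ii → no match
iii → no match
iv → no match
v → match
vi → match

v, vi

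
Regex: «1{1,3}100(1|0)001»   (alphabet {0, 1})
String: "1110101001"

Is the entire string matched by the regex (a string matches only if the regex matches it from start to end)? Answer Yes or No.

No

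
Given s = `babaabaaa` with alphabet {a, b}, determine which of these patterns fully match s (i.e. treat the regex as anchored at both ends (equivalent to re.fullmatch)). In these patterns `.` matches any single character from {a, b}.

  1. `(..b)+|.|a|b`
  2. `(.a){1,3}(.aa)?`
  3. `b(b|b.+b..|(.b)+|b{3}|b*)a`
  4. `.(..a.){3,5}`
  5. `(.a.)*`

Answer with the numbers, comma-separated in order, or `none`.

1 → no match
2 → no match
3 → no match
4 → no match
5 → match

5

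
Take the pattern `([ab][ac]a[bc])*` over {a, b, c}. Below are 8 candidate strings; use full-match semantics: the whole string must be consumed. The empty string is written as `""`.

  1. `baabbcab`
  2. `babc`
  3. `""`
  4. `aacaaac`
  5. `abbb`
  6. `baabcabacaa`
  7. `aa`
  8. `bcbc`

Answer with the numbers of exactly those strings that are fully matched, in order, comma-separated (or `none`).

1, 3

1 → match
2 → no match
3 → match
4 → no match
5 → no match
6 → no match
7 → no match
8 → no match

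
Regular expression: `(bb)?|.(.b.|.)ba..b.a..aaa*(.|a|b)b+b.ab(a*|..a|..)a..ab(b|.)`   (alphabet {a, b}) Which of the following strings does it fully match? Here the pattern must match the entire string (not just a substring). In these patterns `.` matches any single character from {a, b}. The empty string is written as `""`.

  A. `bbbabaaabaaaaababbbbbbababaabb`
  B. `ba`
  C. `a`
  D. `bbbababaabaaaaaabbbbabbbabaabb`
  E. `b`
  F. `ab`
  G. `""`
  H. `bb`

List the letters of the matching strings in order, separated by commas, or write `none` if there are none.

A → no match
B → no match
C → no match
D → match
E → no match
F → no match
G → match
H → match

D, G, H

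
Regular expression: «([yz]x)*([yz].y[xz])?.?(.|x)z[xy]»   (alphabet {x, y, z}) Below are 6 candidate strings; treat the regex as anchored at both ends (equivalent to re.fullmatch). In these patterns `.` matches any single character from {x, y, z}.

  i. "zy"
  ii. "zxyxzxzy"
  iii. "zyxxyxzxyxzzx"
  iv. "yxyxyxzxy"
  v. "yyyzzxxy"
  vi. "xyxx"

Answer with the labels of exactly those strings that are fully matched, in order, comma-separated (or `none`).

i. "zy" → no match
ii. "zxyxzxzy" → match
iii → no match
iv. "yxyxyxzxy" → no match
v. "yyyzzxxy" → no match
vi. "xyxx" → no match

ii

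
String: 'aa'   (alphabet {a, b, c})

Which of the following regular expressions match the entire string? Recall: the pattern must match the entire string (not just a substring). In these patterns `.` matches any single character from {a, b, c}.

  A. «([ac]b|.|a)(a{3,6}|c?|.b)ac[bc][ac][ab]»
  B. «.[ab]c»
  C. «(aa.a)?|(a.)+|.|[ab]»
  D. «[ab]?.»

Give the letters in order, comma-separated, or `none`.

A → no match
B → no match — must end with 'c'
C → match
D → match

C, D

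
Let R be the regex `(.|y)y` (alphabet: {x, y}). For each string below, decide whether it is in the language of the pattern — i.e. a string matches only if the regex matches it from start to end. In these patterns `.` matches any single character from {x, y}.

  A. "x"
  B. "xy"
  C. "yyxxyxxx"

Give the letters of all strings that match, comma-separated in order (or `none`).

B

A → no match — must end with "y"
B → match
C → no match — must end with "y"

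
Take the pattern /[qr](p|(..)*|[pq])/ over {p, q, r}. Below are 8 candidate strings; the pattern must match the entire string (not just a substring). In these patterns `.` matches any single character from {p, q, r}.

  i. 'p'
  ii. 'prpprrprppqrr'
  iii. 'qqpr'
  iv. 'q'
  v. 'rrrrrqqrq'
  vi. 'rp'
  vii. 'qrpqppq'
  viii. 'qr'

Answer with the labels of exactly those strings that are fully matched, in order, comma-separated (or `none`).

iv, v, vi, vii

i → no match
ii → no match
iii → no match
iv → match
v → match
vi → match
vii → match
viii → no match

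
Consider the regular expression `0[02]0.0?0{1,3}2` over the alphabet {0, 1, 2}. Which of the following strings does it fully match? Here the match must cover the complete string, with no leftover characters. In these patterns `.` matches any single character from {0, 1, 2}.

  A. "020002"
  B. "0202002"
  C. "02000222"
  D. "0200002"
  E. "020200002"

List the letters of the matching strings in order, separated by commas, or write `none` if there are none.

A, B, D, E

A → match
B → match
C → no match — must end with "02"
D → match
E → match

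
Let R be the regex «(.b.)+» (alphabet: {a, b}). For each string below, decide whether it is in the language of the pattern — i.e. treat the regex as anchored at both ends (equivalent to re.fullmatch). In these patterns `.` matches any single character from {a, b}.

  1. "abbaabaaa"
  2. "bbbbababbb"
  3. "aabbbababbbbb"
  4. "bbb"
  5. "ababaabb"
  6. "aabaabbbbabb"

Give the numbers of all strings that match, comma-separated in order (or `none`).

1 → no match
2 → no match
3 → no match
4 → match
5 → no match
6 → no match

4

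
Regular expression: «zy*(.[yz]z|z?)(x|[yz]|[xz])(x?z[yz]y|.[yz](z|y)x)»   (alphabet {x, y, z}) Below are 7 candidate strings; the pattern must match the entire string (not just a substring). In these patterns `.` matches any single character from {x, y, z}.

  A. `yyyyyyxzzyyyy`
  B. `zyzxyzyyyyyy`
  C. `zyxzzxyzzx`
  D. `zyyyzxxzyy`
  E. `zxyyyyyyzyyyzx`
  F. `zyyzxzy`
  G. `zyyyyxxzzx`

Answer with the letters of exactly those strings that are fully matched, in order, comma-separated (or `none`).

C, D, G

A → no match — must start with `z`
B → no match
C → match
D → match
E → no match
F → no match
G → match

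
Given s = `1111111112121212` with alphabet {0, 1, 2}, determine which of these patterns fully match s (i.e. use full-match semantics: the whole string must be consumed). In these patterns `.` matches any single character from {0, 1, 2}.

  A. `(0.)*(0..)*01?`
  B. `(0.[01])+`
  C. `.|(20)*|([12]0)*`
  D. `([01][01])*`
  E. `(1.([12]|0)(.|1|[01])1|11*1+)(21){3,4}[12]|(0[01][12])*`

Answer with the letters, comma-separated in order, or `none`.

E

A → no match
B → no match — must start with `0`
C → no match
D → no match
E → match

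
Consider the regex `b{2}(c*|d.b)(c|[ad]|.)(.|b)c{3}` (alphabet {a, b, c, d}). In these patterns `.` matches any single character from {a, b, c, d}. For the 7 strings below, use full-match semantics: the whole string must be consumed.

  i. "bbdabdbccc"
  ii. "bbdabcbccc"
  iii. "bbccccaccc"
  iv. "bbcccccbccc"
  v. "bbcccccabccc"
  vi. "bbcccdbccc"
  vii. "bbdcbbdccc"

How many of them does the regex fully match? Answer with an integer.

7

i → match
ii → match
iii → match
iv → match
v → match
vi → match
vii → match
Total matched: 7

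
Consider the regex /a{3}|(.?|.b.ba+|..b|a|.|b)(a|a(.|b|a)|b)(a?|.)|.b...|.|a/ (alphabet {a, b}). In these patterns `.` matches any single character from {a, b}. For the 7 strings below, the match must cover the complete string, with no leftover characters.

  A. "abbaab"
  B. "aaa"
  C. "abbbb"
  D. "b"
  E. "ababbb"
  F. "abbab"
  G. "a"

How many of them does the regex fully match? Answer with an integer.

6

A → match
B → match
C → match
D → match
E → no match
F → match
G → match
Total matched: 6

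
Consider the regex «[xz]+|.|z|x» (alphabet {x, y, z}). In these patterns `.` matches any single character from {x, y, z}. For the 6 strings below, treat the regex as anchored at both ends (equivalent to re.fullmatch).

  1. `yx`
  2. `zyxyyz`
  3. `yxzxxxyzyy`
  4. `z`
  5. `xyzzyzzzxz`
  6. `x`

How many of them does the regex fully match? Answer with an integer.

2

1. `yx` → no match
2. `zyxyyz` → no match
3. `yxzxxxyzyy` → no match
4. `z` → match
5. `xyzzyzzzxz` → no match
6. `x` → match
Total matched: 2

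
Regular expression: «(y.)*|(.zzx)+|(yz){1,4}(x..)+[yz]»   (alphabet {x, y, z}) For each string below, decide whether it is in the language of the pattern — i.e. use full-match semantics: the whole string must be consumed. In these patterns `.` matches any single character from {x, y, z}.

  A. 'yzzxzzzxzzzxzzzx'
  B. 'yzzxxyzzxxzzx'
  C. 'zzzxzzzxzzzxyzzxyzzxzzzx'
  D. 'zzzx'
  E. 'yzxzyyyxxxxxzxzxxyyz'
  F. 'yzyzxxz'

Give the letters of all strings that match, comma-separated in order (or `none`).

A, C, D

A → match
B → no match
C → match
D → match
E → no match
F → no match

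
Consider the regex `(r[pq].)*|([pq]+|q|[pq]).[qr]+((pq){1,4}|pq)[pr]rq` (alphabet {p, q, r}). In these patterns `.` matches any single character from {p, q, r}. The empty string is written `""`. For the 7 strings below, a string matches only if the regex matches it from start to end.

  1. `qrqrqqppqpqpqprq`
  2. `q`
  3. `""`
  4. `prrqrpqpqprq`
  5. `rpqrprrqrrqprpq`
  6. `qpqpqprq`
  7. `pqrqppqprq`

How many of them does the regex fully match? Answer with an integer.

4

1 → no match
2 → no match
3 → match
4 → match
5 → match
6 → match
7 → no match
Total matched: 4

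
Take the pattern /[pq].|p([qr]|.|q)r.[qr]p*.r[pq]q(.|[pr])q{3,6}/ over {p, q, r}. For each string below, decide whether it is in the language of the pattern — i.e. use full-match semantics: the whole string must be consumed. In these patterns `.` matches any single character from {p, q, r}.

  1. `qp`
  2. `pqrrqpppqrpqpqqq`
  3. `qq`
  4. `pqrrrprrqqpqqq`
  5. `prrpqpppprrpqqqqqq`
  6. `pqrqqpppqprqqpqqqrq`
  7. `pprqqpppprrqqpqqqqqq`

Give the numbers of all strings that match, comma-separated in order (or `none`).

1, 2, 3, 4, 5, 7

1 → match
2 → match
3 → match
4 → match
5 → match
6 → no match
7 → match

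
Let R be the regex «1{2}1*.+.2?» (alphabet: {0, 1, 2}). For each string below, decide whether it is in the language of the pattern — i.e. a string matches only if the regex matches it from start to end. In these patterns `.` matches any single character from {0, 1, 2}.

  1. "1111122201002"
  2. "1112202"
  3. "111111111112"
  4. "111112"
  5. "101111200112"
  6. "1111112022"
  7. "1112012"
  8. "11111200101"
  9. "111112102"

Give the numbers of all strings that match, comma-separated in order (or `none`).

1, 2, 3, 4, 6, 7, 8, 9

1 → match
2 → match
3 → match
4 → match
5 → no match
6 → match
7 → match
8 → match
9 → match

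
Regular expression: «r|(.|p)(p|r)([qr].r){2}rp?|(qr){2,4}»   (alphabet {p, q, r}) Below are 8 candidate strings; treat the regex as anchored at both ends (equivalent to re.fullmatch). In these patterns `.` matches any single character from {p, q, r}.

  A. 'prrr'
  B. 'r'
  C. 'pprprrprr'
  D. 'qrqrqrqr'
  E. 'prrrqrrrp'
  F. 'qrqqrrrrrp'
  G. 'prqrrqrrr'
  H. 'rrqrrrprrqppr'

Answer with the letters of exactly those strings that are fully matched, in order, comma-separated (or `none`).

A → no match
B → match
C → match
D → match
E → no match
F → match
G → match
H → no match

B, C, D, F, G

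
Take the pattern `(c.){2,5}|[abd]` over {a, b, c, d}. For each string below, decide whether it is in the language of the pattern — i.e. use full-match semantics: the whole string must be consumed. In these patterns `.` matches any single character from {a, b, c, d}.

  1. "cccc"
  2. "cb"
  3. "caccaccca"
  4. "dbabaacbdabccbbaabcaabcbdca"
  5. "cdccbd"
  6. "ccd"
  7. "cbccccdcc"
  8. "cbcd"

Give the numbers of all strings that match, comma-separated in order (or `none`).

1. "cccc" → match
2. "cb" → no match
3. "caccaccca" → no match
4 → no match
5. "cdccbd" → no match
6. "ccd" → no match
7. "cbccccdcc" → no match
8. "cbcd" → match

1, 8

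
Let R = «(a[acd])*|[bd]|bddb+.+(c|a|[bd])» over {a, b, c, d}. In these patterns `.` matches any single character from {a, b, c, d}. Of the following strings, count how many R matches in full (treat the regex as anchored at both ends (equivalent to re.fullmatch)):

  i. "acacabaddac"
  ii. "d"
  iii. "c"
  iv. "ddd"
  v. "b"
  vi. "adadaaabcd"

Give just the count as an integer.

i → no match
ii → match
iii → no match
iv → no match
v → match
vi → no match
Total matched: 2

2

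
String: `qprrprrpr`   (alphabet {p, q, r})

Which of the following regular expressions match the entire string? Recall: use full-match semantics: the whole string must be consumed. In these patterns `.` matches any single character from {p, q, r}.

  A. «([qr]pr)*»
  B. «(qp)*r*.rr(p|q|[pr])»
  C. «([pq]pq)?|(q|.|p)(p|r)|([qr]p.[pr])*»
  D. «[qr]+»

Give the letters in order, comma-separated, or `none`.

A

A → match
B → no match
C → no match
D → no match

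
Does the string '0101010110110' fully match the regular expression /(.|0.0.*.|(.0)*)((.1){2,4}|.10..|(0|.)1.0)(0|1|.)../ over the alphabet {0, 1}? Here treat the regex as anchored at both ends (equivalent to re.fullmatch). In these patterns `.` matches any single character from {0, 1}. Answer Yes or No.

Yes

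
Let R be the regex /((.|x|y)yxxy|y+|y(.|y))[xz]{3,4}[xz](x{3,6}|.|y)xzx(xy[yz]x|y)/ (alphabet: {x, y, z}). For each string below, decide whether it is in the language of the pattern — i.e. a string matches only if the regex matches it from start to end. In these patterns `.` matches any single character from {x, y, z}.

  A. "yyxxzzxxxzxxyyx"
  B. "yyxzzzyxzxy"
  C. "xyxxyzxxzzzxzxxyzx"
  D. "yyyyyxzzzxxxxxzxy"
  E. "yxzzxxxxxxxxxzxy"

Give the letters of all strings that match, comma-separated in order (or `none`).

A → match
B. "yyxzzzyxzxy" → match
C → match
D → match
E → match

A, B, C, D, E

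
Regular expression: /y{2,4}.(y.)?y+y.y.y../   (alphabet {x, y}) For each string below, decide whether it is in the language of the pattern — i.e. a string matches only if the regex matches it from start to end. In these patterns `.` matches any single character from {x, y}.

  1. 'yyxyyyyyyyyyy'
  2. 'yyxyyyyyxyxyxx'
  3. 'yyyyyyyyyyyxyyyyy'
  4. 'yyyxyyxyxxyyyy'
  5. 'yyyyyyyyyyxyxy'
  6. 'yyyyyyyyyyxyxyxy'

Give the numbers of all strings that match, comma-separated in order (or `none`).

1, 2, 3, 5, 6

1 → match
2 → match
3 → match
4 → no match
5 → match
6 → match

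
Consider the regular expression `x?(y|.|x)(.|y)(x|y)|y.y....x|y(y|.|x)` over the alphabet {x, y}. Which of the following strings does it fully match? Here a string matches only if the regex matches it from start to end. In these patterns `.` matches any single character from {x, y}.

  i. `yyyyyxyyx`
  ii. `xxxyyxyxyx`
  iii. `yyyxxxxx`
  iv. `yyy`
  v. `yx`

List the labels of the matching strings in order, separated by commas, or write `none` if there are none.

i → no match
ii → no match
iii → match
iv → match
v → match

iii, iv, v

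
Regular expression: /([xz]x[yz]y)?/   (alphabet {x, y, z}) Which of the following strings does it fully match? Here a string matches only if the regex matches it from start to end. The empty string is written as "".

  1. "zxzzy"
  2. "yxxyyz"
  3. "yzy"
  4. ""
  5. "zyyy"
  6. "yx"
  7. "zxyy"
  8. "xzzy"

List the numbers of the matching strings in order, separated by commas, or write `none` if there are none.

1. "zxzzy" → no match
2. "yxxyyz" → no match
3. "yzy" → no match
4. "" → match
5. "zyyy" → no match
6. "yx" → no match
7. "zxyy" → match
8. "xzzy" → no match

4, 7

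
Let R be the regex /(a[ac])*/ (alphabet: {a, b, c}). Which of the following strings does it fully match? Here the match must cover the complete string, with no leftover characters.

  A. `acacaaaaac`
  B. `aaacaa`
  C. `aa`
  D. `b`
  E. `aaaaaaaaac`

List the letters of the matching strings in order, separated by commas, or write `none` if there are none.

A, B, C, E

A → match
B → match
C → match
D → no match
E → match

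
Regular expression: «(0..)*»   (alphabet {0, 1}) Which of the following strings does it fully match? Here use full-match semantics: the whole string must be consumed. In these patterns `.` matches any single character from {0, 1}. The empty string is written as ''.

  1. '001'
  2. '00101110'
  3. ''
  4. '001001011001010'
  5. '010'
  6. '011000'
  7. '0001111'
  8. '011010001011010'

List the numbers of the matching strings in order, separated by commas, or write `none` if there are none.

1, 3, 4, 5, 6, 8

1 → match
2 → no match
3 → match
4 → match
5 → match
6 → match
7 → no match
8 → match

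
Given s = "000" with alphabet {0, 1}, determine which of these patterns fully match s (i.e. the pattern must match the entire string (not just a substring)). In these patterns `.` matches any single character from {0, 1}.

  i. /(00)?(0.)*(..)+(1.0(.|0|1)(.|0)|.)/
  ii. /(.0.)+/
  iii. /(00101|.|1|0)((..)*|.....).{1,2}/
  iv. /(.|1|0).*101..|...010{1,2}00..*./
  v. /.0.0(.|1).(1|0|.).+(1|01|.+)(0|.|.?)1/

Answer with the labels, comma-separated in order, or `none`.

i, ii, iii

i → match
ii → match
iii → match
iv → no match
v → no match — must end with "1"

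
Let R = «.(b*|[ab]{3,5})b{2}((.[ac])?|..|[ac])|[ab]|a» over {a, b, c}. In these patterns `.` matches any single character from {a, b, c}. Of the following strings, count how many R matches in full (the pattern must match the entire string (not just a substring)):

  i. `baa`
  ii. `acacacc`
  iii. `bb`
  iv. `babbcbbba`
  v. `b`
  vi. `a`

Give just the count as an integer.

i → no match
ii → no match
iii → no match
iv → no match
v → match
vi → match
Total matched: 2

2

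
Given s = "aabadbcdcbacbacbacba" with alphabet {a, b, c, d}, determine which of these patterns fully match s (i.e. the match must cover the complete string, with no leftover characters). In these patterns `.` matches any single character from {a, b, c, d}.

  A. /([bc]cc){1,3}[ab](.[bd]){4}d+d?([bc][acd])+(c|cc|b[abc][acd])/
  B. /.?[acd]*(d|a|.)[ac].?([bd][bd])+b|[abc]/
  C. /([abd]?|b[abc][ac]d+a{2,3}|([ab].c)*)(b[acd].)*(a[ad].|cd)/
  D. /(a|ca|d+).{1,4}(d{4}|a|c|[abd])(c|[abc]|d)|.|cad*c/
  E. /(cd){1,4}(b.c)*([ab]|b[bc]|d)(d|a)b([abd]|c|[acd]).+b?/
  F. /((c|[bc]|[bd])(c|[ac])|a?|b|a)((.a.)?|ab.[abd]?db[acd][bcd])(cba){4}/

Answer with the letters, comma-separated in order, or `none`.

F

A → no match
B → no match
C → no match
D → no match
E → no match — must start with "cd"
F → match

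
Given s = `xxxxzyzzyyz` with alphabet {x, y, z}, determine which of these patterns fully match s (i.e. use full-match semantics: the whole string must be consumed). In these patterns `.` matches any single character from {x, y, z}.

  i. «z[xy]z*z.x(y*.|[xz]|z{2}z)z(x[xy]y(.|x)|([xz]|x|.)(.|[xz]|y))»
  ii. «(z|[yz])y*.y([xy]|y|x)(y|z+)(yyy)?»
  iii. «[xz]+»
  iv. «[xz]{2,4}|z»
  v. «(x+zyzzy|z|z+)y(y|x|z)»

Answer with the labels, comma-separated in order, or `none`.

v

i → no match — must start with `z`
ii → no match
iii → no match
iv → no match
v → match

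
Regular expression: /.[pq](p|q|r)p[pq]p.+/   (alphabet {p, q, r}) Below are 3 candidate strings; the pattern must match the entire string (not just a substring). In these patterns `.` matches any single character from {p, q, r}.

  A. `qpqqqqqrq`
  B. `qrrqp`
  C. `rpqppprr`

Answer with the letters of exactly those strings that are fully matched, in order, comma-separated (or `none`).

A. `qpqqqqqrq` → no match
B. `qrrqp` → no match
C. `rpqppprr` → match

C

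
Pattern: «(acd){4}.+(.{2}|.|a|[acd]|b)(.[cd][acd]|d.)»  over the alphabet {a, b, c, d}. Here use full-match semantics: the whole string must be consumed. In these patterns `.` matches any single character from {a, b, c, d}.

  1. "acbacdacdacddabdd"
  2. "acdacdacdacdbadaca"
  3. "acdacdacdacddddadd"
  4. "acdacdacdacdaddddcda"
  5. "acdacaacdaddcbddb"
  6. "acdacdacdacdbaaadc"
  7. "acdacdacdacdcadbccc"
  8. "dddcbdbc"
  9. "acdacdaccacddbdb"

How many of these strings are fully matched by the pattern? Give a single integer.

1 → no match — must start with "acd"
2 → match
3 → match
4 → match
5 → no match
6 → match
7 → match
8 → no match — must start with "acd"
9 → no match
Total matched: 5

5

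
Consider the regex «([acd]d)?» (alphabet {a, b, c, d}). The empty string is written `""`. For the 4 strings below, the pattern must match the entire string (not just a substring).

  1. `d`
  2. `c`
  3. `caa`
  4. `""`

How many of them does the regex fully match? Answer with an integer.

1. `d` → no match
2. `c` → no match
3. `caa` → no match
4. `""` → match
Total matched: 1

1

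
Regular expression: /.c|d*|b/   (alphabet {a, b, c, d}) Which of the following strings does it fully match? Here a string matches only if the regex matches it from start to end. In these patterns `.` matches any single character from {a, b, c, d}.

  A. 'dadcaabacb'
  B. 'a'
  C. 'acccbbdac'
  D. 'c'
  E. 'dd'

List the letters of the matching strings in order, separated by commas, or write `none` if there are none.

A → no match
B → no match
C → no match
D → no match
E → match

E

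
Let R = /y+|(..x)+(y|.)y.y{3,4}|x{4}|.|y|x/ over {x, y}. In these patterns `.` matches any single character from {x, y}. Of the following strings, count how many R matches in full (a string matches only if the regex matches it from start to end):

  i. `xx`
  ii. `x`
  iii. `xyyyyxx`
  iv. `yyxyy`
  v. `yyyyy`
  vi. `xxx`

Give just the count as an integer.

2

i. `xx` → no match
ii. `x` → match
iii. `xyyyyxx` → no match
iv. `yyxyy` → no match
v. `yyyyy` → match
vi. `xxx` → no match
Total matched: 2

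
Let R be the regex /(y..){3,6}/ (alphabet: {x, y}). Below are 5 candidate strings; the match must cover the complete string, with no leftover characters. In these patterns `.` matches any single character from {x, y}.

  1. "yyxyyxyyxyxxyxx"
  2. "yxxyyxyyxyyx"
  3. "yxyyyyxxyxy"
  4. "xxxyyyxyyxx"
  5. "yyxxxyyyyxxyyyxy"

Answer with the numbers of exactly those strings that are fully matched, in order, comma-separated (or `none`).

1 → match
2. "yxxyyxyyxyyx" → match
3. "yxyyyyxxyxy" → no match
4. "xxxyyyxyyxx" → no match — must start with "y"
5 → no match

1, 2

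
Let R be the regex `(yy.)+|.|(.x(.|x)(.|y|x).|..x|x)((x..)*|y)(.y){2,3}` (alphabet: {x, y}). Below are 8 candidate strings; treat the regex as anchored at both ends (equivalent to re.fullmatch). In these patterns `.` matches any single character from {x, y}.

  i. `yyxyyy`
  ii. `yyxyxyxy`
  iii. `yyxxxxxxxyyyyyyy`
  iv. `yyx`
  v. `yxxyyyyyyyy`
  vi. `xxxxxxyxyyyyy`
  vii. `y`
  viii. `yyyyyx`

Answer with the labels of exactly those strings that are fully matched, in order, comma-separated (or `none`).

i, ii, iv, v, vi, vii, viii

i → match
ii → match
iii → no match
iv → match
v → match
vi → match
vii → match
viii → match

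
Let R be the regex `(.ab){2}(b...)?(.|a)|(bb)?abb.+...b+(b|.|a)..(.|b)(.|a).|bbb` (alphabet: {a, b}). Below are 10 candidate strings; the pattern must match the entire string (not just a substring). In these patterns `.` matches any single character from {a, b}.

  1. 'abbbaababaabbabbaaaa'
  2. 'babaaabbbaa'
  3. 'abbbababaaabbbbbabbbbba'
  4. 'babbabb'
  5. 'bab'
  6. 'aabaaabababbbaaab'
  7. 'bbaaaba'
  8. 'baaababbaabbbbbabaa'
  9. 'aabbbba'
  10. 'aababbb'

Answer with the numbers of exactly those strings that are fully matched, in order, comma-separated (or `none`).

1 → no match
2 → no match
3 → no match
4 → match
5 → no match
6 → no match
7 → no match
8 → no match
9 → no match
10 → no match

4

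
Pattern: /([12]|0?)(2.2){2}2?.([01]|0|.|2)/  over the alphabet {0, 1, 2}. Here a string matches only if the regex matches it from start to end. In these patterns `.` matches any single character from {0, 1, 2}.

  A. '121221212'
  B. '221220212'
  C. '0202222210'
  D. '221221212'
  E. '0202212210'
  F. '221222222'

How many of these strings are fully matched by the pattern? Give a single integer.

A → match
B → match
C → match
D → match
E → match
F → match
Total matched: 6

6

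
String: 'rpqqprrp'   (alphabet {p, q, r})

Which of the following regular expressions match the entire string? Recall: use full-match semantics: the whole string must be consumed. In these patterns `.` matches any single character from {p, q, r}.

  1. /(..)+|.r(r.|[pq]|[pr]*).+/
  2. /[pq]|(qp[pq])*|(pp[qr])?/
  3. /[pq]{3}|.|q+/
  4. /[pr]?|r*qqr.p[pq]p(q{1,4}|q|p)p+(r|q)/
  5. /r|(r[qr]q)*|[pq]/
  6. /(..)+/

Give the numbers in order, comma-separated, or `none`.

1, 6

1 → match
2 → no match
3 → no match
4 → no match
5 → no match
6 → match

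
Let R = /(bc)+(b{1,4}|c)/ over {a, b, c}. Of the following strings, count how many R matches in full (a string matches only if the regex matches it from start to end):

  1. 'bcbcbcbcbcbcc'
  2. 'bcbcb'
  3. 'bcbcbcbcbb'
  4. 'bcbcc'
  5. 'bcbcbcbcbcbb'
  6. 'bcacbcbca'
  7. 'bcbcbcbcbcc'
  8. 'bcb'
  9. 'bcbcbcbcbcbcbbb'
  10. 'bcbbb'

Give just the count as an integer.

9

1 → match
2 → match
3 → match
4 → match
5 → match
6 → no match
7 → match
8 → match
9 → match
10 → match
Total matched: 9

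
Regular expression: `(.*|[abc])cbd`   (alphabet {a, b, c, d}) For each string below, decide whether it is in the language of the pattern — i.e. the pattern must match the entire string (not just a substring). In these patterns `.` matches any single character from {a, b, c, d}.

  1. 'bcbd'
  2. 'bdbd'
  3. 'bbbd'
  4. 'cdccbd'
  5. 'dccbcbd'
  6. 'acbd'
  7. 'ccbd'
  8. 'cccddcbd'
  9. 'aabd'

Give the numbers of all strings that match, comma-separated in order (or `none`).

1 → match
2 → no match — must end with 'cbd'
3 → no match — must end with 'cbd'
4 → match
5 → match
6 → match
7 → match
8 → match
9 → no match — must end with 'cbd'

1, 4, 5, 6, 7, 8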